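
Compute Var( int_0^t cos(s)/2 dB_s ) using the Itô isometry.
Var = t/8 + sin(2*t)/16

The Itô integral of a deterministic integrand f(s) has mean 0 because each increment f(s) * (B_{s+ds} - B_s) has mean 0. By the Itô isometry:
  Var( int_0^t f(s) dB_s ) = E[ (int_0^t f(s) dB_s)^2 ] = int_0^t f(s)^2 ds.
Here f(s) = cos(s)/2, so f(s)^2 = cos(s)^2/4. Integrate:
  int_0^t (cos(s)^2/4) ds = t/8 + sin(2*t)/16.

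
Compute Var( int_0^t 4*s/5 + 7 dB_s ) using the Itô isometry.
Var = t*(16*t^2 + 420*t + 3675)/75

The Itô integral of a deterministic integrand f(s) has mean 0 because each increment f(s) * (B_{s+ds} - B_s) has mean 0. By the Itô isometry:
  Var( int_0^t f(s) dB_s ) = E[ (int_0^t f(s) dB_s)^2 ] = int_0^t f(s)^2 ds.
Here f(s) = 4*s/5 + 7, so f(s)^2 = (4*s + 35)^2/25. Integrate:
  int_0^t ((4*s + 35)^2/25) ds = t*(16*t^2 + 420*t + 3675)/75.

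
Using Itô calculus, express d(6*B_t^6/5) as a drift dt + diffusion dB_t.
d(6*B_t^6/5) = (18*B_t^4) dt + (36*B_t^5/5) dB_t

Itô's formula for f(B_t) gives d f(B_t) = f'(B_t) dB_t + (1/2) f''(B_t) dt. Compute derivatives of f(x) = 6*x^6/5:
  f'(x)  = 36*x^5/5
  f''(x) = 36*x^4
Substitute x = B_t and multiply the f'' term by 1/2:
  drift     = (1/2) * (36*x^4) evaluated at B_t = 18*B_t^4
  diffusion = (36*x^5/5) evaluated at B_t = 36*B_t^5/5
Therefore d(6*B_t^6/5) = (18*B_t^4) dt + (36*B_t^5/5) dB_t.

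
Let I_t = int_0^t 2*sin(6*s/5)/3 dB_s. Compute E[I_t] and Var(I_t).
E[I_t] = 0; Var(I_t) = 2*t/9 - 5*sin(12*t/5)/54

The Itô integral of a deterministic integrand f(s) has mean 0 because each increment f(s) * (B_{s+ds} - B_s) has mean 0. By the Itô isometry:
  Var( int_0^t f(s) dB_s ) = E[ (int_0^t f(s) dB_s)^2 ] = int_0^t f(s)^2 ds.
Here f(s) = 2*sin(6*s/5)/3, so f(s)^2 = 4*sin(6*s/5)^2/9. Integrate:
  int_0^t (4*sin(6*s/5)^2/9) ds = 2*t/9 - 5*sin(12*t/5)/54.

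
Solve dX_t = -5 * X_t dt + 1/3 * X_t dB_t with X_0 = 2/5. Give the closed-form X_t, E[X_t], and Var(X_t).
X_t = 2/5 * exp((-91/18) t + (1/3) B_t); E[X_t] = 2*exp(-5*t)/5; Var(X_t) = (4*exp(t/9) - 4)*exp(-10*t)/25

For GBM dX = mu X dt + sigma X dB with X_0 = x_0, apply Itô to Y = log X: dY = (mu - sigma^2/2) dt + sigma dB, so Y_t = log(x_0) + (mu - sigma^2/2) t + sigma B_t and hence X_t = x_0 * exp((mu - sigma^2/2) t + sigma B_t).
With mu = -5, sigma = 1/3, x_0 = 2/5, this gives:
  X_t = 2/5 * exp((-91/18) * t + (1/3) * B_t).
Since sigma*B_t ~ Normal(0, sigma^2 t), E[exp(sigma*B_t)] = exp(sigma^2 t / 2); so E[X_t] = x_0 * exp((mu - sigma^2/2) t) * exp(sigma^2 t / 2) = x_0 * exp(mu t) = 2*exp(-5*t)/5.
Var(X_t) = E[X_t^2] - (E[X_t])^2 = x_0^2 * exp(2 mu t) * (exp(sigma^2 t) - 1) = (4*exp(t/9) - 4)*exp(-10*t)/25.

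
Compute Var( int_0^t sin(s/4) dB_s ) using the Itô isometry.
Var = t/2 - sin(t/2)

The Itô integral of a deterministic integrand f(s) has mean 0 because each increment f(s) * (B_{s+ds} - B_s) has mean 0. By the Itô isometry:
  Var( int_0^t f(s) dB_s ) = E[ (int_0^t f(s) dB_s)^2 ] = int_0^t f(s)^2 ds.
Here f(s) = sin(s/4), so f(s)^2 = sin(s/4)^2. Integrate:
  int_0^t (sin(s/4)^2) ds = t/2 - sin(t/2).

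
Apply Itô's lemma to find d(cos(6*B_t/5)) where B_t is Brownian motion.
d(cos(6*B_t/5)) = (-18*cos(6*B_t/5)/25) dt + (-6*sin(6*B_t/5)/5) dB_t

Itô's formula for f(B_t) gives d f(B_t) = f'(B_t) dB_t + (1/2) f''(B_t) dt. Compute derivatives of f(x) = cos(6*x/5):
  f'(x)  = -6*sin(6*x/5)/5
  f''(x) = -36*cos(6*x/5)/25
Substitute x = B_t and multiply the f'' term by 1/2:
  drift     = (1/2) * (-36*cos(6*x/5)/25) evaluated at B_t = -18*cos(6*B_t/5)/25
  diffusion = (-6*sin(6*x/5)/5) evaluated at B_t = -6*sin(6*B_t/5)/5
Therefore d(cos(6*B_t/5)) = (-18*cos(6*B_t/5)/25) dt + (-6*sin(6*B_t/5)/5) dB_t.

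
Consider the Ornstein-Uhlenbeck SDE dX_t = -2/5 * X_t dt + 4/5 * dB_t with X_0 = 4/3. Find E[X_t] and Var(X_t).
E[X_t] = 4*exp(-2*t/5)/3; Var(X_t) = 4/5 - 4*exp(-4*t/5)/5

The OU SDE dX = -theta X dt + sigma dB admits the integrating factor exp(theta t): d(exp(theta t) X_t) = sigma exp(theta t) dB_t. Integrating from 0 to t:
  X_t = x_0 * exp(-theta t) + sigma * int_0^t exp(-theta (t-s)) dB_s.
The Itô integral has mean 0 and (by the Itô isometry) variance sigma^2 * int_0^t exp(-2 theta (t - s)) ds = sigma^2 * (1 - exp(-2 theta t)) / (2 theta).
With theta = 2/5, sigma = 4/5, x_0 = 4/3:
  E[X_t] = 4/3 * exp(-2/5 t) = 4*exp(-2*t/5)/3
  Var(X_t) = (4/5)^2 * (1 - exp(-2*2/5 t)) / (2 * 2/5) = 4/5 - 4*exp(-4*t/5)/5.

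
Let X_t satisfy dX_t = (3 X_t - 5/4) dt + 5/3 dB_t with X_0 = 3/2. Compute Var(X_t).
Var(X_t) = 25*exp(6*t)/54 - 25/54

The variance V(t) = Var(X_t) satisfies V'(t) = 2 a V(t) + c^2 with V(0) = 0 (drift coefficient is linear in X, diffusion is constant). With a = 3, c = 5/3, the solution is
  V(t) = (c^2 / (2 a)) * (exp(2 a t) - 1)
       = ((5/3)^2 / (2*3)) * (exp(6 t) - 1)
       = 25*exp(6*t)/54 - 25/54.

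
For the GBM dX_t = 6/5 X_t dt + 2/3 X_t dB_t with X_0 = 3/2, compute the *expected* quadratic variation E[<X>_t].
E[<X>_t] = 45*exp(128*t/45)/128 - 45/128

<X>_t = int_0^t ((2/3) * X_s)^2 ds. Taking expectation inside the integral: E[<X>_t] = (2/3)^2 * int_0^t E[X_s^2] ds. For GBM, E[X_s^2] = x_0^2 * exp((2 mu + sigma^2) s). Integrating:
  E[<X>_t] = (2/3)^2 * (3/2)^2 * (exp((2*(6/5) + (2/3)^2) t) - 1) / (2*(6/5) + (2/3)^2)
           = (2/3)^2 * (3/2)^2 * (exp((128/45) t) - 1) / (128/45) = 45*exp(128*t/45)/128 - 45/128.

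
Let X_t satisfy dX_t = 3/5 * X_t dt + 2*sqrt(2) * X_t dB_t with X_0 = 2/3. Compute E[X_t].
E[X_t] = 2*exp(3*t/5)/3

For GBM dX = mu X dt + sigma X dB with X_0 = x_0, apply Itô to Y = log X: dY = (mu - sigma^2/2) dt + sigma dB, so Y_t = log(x_0) + (mu - sigma^2/2) t + sigma B_t and hence X_t = x_0 * exp((mu - sigma^2/2) t + sigma B_t).
With mu = 3/5, sigma = 2*sqrt(2), x_0 = 2/3, this gives:
  X_t = 2/3 * exp((-17/5) * t + (2*sqrt(2)) * B_t).
Since sigma*B_t ~ Normal(0, sigma^2 t), E[exp(sigma*B_t)] = exp(sigma^2 t / 2); so E[X_t] = x_0 * exp((mu - sigma^2/2) t) * exp(sigma^2 t / 2) = x_0 * exp(mu t) = 2*exp(3*t/5)/3.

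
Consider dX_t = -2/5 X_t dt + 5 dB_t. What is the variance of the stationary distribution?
lim Var(X_t) = 125/4

The OU SDE dX = -theta X dt + sigma dB admits the integrating factor exp(theta t): d(exp(theta t) X_t) = sigma exp(theta t) dB_t. Integrating from 0 to t gives X_t = x_0 * exp(-theta t) + sigma * int_0^t exp(-theta (t-s)) dB_s for any initial x_0. The Itô integral has variance (by the Itô isometry) sigma^2 * int_0^t exp(-2 theta (t - s)) ds = sigma^2 * (1 - exp(-2 theta t)) / (2 theta), independent of x_0.
With theta = 2/5, sigma = 5:
  Var(X_t) = (5)^2 * (1 - exp(-2*2/5 t)) / (2 * 2/5) = 125/4 - 125*exp(-4*t/5)/4.
As t -> infinity, exp(-2*2/5 t) -> 0, so the stationary variance is sigma^2 / (2 theta) = 125/4.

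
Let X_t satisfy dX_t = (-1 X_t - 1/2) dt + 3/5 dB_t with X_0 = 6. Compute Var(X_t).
Var(X_t) = 9/50 - 9*exp(-2*t)/50

The variance V(t) = Var(X_t) satisfies V'(t) = 2 a V(t) + c^2 with V(0) = 0 (drift coefficient is linear in X, diffusion is constant). With a = -1, c = 3/5, the solution is
  V(t) = (c^2 / (2 a)) * (exp(2 a t) - 1)
       = ((3/5)^2 / (2*(-1))) * (exp((-2) t) - 1)
       = 9/50 - 9*exp(-2*t)/50.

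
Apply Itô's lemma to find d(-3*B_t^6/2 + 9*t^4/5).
d(-3*B_t^6/2 + 9*t^4/5) = (-45*B_t^4/2 + 36*t^3/5) dt + (-9*B_t^5) dB_t

Itô's formula for f(t, x): d f(t, B_t) = (f_t + (1/2) f_xx) dt + f_x dB_t. Compute partials of f(t, x) = 9*t^4/5 - 3*x^6/2:
  f_t(t,x)  = 36*t^3/5
  f_x(t,x)  = -9*x^5
  f_xx(t,x) = -45*x^4
Assemble drift = f_t + (1/2) f_xx = 36*t^3/5 - 45*x^4/2 and diffusion = f_x = -9*x^5. Substituting x = B_t:
  d(-3*B_t^6/2 + 9*t^4/5) = (-45*B_t^4/2 + 36*t^3/5) dt + (-9*B_t^5) dB_t.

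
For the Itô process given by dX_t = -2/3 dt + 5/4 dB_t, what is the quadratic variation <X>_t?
<X>_t = 25*t/16

For an Itô process dX_t = a(t) dt + b(t) dB_t, the quadratic variation is <X>_t = int_0^t b(s)^2 ds (the drift term does not contribute). Here b(s) = 5/4, so
  b(s)^2 = 25/16.
Integrating from 0 to t:
  <X>_t = int_0^t (25/16) ds = 25*t/16.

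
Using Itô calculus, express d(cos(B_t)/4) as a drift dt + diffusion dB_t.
d(cos(B_t)/4) = (-cos(B_t)/8) dt + (-sin(B_t)/4) dB_t

Itô's formula for f(B_t) gives d f(B_t) = f'(B_t) dB_t + (1/2) f''(B_t) dt. Compute derivatives of f(x) = cos(x)/4:
  f'(x)  = -sin(x)/4
  f''(x) = -cos(x)/4
Substitute x = B_t and multiply the f'' term by 1/2:
  drift     = (1/2) * (-cos(x)/4) evaluated at B_t = -cos(B_t)/8
  diffusion = (-sin(x)/4) evaluated at B_t = -sin(B_t)/4
Therefore d(cos(B_t)/4) = (-cos(B_t)/8) dt + (-sin(B_t)/4) dB_t.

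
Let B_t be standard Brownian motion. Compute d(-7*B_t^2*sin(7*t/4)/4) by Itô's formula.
d(-7*B_t^2*sin(7*t/4)/4) = (-49*B_t^2*cos(7*t/4)/16 - 7*sin(7*t/4)/4) dt + (-7*B_t*sin(7*t/4)/2) dB_t

Itô's formula for f(t, x): d f(t, B_t) = (f_t + (1/2) f_xx) dt + f_x dB_t. Compute partials of f(t, x) = -7*x^2*sin(7*t/4)/4:
  f_t(t,x)  = -49*x^2*cos(7*t/4)/16
  f_x(t,x)  = -7*x*sin(7*t/4)/2
  f_xx(t,x) = -7*sin(7*t/4)/2
Assemble drift = f_t + (1/2) f_xx = -49*x^2*cos(7*t/4)/16 - 7*sin(7*t/4)/4 and diffusion = f_x = -7*x*sin(7*t/4)/2. Substituting x = B_t:
  d(-7*B_t^2*sin(7*t/4)/4) = (-49*B_t^2*cos(7*t/4)/16 - 7*sin(7*t/4)/4) dt + (-7*B_t*sin(7*t/4)/2) dB_t.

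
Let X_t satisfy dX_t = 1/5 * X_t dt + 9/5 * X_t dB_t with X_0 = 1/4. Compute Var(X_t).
Var(X_t) = (exp(81*t/25) - 1)*exp(2*t/5)/16

For GBM dX = mu X dt + sigma X dB with X_0 = x_0, apply Itô to Y = log X: dY = (mu - sigma^2/2) dt + sigma dB, so Y_t = log(x_0) + (mu - sigma^2/2) t + sigma B_t and hence X_t = x_0 * exp((mu - sigma^2/2) t + sigma B_t).
With mu = 1/5, sigma = 9/5, x_0 = 1/4, this gives:
  X_t = 1/4 * exp((-71/50) * t + (9/5) * B_t).
Since sigma*B_t ~ Normal(0, sigma^2 t), E[exp(sigma*B_t)] = exp(sigma^2 t / 2); so E[X_t] = x_0 * exp((mu - sigma^2/2) t) * exp(sigma^2 t / 2) = x_0 * exp(mu t) = exp(t/5)/4.
Var(X_t) = E[X_t^2] - (E[X_t])^2 = x_0^2 * exp(2 mu t) * (exp(sigma^2 t) - 1) = (exp(81*t/25) - 1)*exp(2*t/5)/16.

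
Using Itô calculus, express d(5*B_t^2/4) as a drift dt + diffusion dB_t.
d(5*B_t^2/4) = (5/4) dt + (5*B_t/2) dB_t

Itô's formula for f(B_t) gives d f(B_t) = f'(B_t) dB_t + (1/2) f''(B_t) dt. Compute derivatives of f(x) = 5*x^2/4:
  f'(x)  = 5*x/2
  f''(x) = 5/2
Substitute x = B_t and multiply the f'' term by 1/2:
  drift     = (1/2) * (5/2) evaluated at B_t = 5/4
  diffusion = (5*x/2) evaluated at B_t = 5*B_t/2
Therefore d(5*B_t^2/4) = (5/4) dt + (5*B_t/2) dB_t.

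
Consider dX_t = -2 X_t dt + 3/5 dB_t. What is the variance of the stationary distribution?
lim Var(X_t) = 9/100

The OU SDE dX = -theta X dt + sigma dB admits the integrating factor exp(theta t): d(exp(theta t) X_t) = sigma exp(theta t) dB_t. Integrating from 0 to t gives X_t = x_0 * exp(-theta t) + sigma * int_0^t exp(-theta (t-s)) dB_s for any initial x_0. The Itô integral has variance (by the Itô isometry) sigma^2 * int_0^t exp(-2 theta (t - s)) ds = sigma^2 * (1 - exp(-2 theta t)) / (2 theta), independent of x_0.
With theta = 2, sigma = 3/5:
  Var(X_t) = (3/5)^2 * (1 - exp(-2*2 t)) / (2 * 2) = 9/100 - 9*exp(-4*t)/100.
As t -> infinity, exp(-2*2 t) -> 0, so the stationary variance is sigma^2 / (2 theta) = 9/100.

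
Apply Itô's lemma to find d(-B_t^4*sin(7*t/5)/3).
d(-B_t^4*sin(7*t/5)/3) = (-B_t^2*(7*B_t^2*cos(7*t/5) + 30*sin(7*t/5))/15) dt + (-4*B_t^3*sin(7*t/5)/3) dB_t

Itô's formula for f(t, x): d f(t, B_t) = (f_t + (1/2) f_xx) dt + f_x dB_t. Compute partials of f(t, x) = -x^4*sin(7*t/5)/3:
  f_t(t,x)  = -7*x^4*cos(7*t/5)/15
  f_x(t,x)  = -4*x^3*sin(7*t/5)/3
  f_xx(t,x) = -4*x^2*sin(7*t/5)
Assemble drift = f_t + (1/2) f_xx = -x^2*(7*x^2*cos(7*t/5) + 30*sin(7*t/5))/15 and diffusion = f_x = -4*x^3*sin(7*t/5)/3. Substituting x = B_t:
  d(-B_t^4*sin(7*t/5)/3) = (-B_t^2*(7*B_t^2*cos(7*t/5) + 30*sin(7*t/5))/15) dt + (-4*B_t^3*sin(7*t/5)/3) dB_t.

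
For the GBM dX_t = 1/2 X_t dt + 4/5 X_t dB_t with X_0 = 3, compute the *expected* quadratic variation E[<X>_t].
E[<X>_t] = 144*exp(41*t/25)/41 - 144/41

<X>_t = int_0^t ((4/5) * X_s)^2 ds. Taking expectation inside the integral: E[<X>_t] = (4/5)^2 * int_0^t E[X_s^2] ds. For GBM, E[X_s^2] = x_0^2 * exp((2 mu + sigma^2) s). Integrating:
  E[<X>_t] = (4/5)^2 * 3^2 * (exp((2*(1/2) + (4/5)^2) t) - 1) / (2*(1/2) + (4/5)^2)
           = (4/5)^2 * 3^2 * (exp((41/25) t) - 1) / (41/25) = 144*exp(41*t/25)/41 - 144/41.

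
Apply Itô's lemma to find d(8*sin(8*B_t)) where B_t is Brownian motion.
d(8*sin(8*B_t)) = (-256*sin(8*B_t)) dt + (64*cos(8*B_t)) dB_t

Itô's formula for f(B_t) gives d f(B_t) = f'(B_t) dB_t + (1/2) f''(B_t) dt. Compute derivatives of f(x) = 8*sin(8*x):
  f'(x)  = 64*cos(8*x)
  f''(x) = -512*sin(8*x)
Substitute x = B_t and multiply the f'' term by 1/2:
  drift     = (1/2) * (-512*sin(8*x)) evaluated at B_t = -256*sin(8*B_t)
  diffusion = (64*cos(8*x)) evaluated at B_t = 64*cos(8*B_t)
Therefore d(8*sin(8*B_t)) = (-256*sin(8*B_t)) dt + (64*cos(8*B_t)) dB_t.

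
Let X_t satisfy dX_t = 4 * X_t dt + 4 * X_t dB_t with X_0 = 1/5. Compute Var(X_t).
Var(X_t) = (exp(16*t) - 1)*exp(8*t)/25

For GBM dX = mu X dt + sigma X dB with X_0 = x_0, apply Itô to Y = log X: dY = (mu - sigma^2/2) dt + sigma dB, so Y_t = log(x_0) + (mu - sigma^2/2) t + sigma B_t and hence X_t = x_0 * exp((mu - sigma^2/2) t + sigma B_t).
With mu = 4, sigma = 4, x_0 = 1/5, this gives:
  X_t = 1/5 * exp((-4) * t + (4) * B_t).
Since sigma*B_t ~ Normal(0, sigma^2 t), E[exp(sigma*B_t)] = exp(sigma^2 t / 2); so E[X_t] = x_0 * exp((mu - sigma^2/2) t) * exp(sigma^2 t / 2) = x_0 * exp(mu t) = exp(4*t)/5.
Var(X_t) = E[X_t^2] - (E[X_t])^2 = x_0^2 * exp(2 mu t) * (exp(sigma^2 t) - 1) = (exp(16*t) - 1)*exp(8*t)/25.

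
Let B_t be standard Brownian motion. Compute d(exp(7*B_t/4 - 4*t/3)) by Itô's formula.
d(exp(7*B_t/4 - 4*t/3)) = (19*exp(7*B_t/4 - 4*t/3)/96) dt + (7*exp(7*B_t/4 - 4*t/3)/4) dB_t

Itô's formula for f(t, x): d f(t, B_t) = (f_t + (1/2) f_xx) dt + f_x dB_t. Compute partials of f(t, x) = exp(-4*t/3 + 7*x/4):
  f_t(t,x)  = -4*exp(-4*t/3 + 7*x/4)/3
  f_x(t,x)  = 7*exp(-4*t/3 + 7*x/4)/4
  f_xx(t,x) = 49*exp(-4*t/3 + 7*x/4)/16
Assemble drift = f_t + (1/2) f_xx = 19*exp(-4*t/3 + 7*x/4)/96 and diffusion = f_x = 7*exp(-4*t/3 + 7*x/4)/4. Substituting x = B_t:
  d(exp(7*B_t/4 - 4*t/3)) = (19*exp(7*B_t/4 - 4*t/3)/96) dt + (7*exp(7*B_t/4 - 4*t/3)/4) dB_t.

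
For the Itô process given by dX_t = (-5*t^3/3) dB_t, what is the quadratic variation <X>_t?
<X>_t = 25*t^7/63

For an Itô process dX_t = a(t) dt + b(t) dB_t, the quadratic variation is <X>_t = int_0^t b(s)^2 ds (the drift term does not contribute). Here b(s) = -5*s^3/3, so
  b(s)^2 = 25*s^6/9.
Integrating from 0 to t:
  <X>_t = int_0^t (25*s^6/9) ds = 25*t^7/63.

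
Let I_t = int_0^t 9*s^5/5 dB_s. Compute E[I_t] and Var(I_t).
E[I_t] = 0; Var(I_t) = 81*t^11/275

The Itô integral of a deterministic integrand f(s) has mean 0 because each increment f(s) * (B_{s+ds} - B_s) has mean 0. By the Itô isometry:
  Var( int_0^t f(s) dB_s ) = E[ (int_0^t f(s) dB_s)^2 ] = int_0^t f(s)^2 ds.
Here f(s) = 9*s^5/5, so f(s)^2 = 81*s^10/25. Integrate:
  int_0^t (81*s^10/25) ds = 81*t^11/275.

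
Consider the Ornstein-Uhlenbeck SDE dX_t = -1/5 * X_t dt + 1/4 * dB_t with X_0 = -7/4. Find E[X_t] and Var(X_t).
E[X_t] = -7*exp(-t/5)/4; Var(X_t) = 5/32 - 5*exp(-2*t/5)/32

The OU SDE dX = -theta X dt + sigma dB admits the integrating factor exp(theta t): d(exp(theta t) X_t) = sigma exp(theta t) dB_t. Integrating from 0 to t:
  X_t = x_0 * exp(-theta t) + sigma * int_0^t exp(-theta (t-s)) dB_s.
The Itô integral has mean 0 and (by the Itô isometry) variance sigma^2 * int_0^t exp(-2 theta (t - s)) ds = sigma^2 * (1 - exp(-2 theta t)) / (2 theta).
With theta = 1/5, sigma = 1/4, x_0 = -7/4:
  E[X_t] = -7/4 * exp(-1/5 t) = -7*exp(-t/5)/4
  Var(X_t) = (1/4)^2 * (1 - exp(-2*1/5 t)) / (2 * 1/5) = 5/32 - 5*exp(-2*t/5)/32.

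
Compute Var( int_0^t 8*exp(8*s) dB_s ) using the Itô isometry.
Var = 4*exp(16*t) - 4

The Itô integral of a deterministic integrand f(s) has mean 0 because each increment f(s) * (B_{s+ds} - B_s) has mean 0. By the Itô isometry:
  Var( int_0^t f(s) dB_s ) = E[ (int_0^t f(s) dB_s)^2 ] = int_0^t f(s)^2 ds.
Here f(s) = 8*exp(8*s), so f(s)^2 = 64*exp(16*s). Integrate:
  int_0^t (64*exp(16*s)) ds = 4*exp(16*t) - 4.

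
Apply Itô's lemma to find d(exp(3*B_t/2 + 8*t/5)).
d(exp(3*B_t/2 + 8*t/5)) = (109*exp(3*B_t/2 + 8*t/5)/40) dt + (3*exp(3*B_t/2 + 8*t/5)/2) dB_t

Itô's formula for f(t, x): d f(t, B_t) = (f_t + (1/2) f_xx) dt + f_x dB_t. Compute partials of f(t, x) = exp(8*t/5 + 3*x/2):
  f_t(t,x)  = 8*exp(8*t/5 + 3*x/2)/5
  f_x(t,x)  = 3*exp(8*t/5 + 3*x/2)/2
  f_xx(t,x) = 9*exp(8*t/5 + 3*x/2)/4
Assemble drift = f_t + (1/2) f_xx = 109*exp(8*t/5 + 3*x/2)/40 and diffusion = f_x = 3*exp(8*t/5 + 3*x/2)/2. Substituting x = B_t:
  d(exp(3*B_t/2 + 8*t/5)) = (109*exp(3*B_t/2 + 8*t/5)/40) dt + (3*exp(3*B_t/2 + 8*t/5)/2) dB_t.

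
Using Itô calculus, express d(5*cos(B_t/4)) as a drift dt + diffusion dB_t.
d(5*cos(B_t/4)) = (-5*cos(B_t/4)/32) dt + (-5*sin(B_t/4)/4) dB_t

Itô's formula for f(B_t) gives d f(B_t) = f'(B_t) dB_t + (1/2) f''(B_t) dt. Compute derivatives of f(x) = 5*cos(x/4):
  f'(x)  = -5*sin(x/4)/4
  f''(x) = -5*cos(x/4)/16
Substitute x = B_t and multiply the f'' term by 1/2:
  drift     = (1/2) * (-5*cos(x/4)/16) evaluated at B_t = -5*cos(B_t/4)/32
  diffusion = (-5*sin(x/4)/4) evaluated at B_t = -5*sin(B_t/4)/4
Therefore d(5*cos(B_t/4)) = (-5*cos(B_t/4)/32) dt + (-5*sin(B_t/4)/4) dB_t.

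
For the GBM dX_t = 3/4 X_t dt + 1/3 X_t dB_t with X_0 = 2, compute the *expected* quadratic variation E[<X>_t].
E[<X>_t] = 8*exp(29*t/18)/29 - 8/29

<X>_t = int_0^t ((1/3) * X_s)^2 ds. Taking expectation inside the integral: E[<X>_t] = (1/3)^2 * int_0^t E[X_s^2] ds. For GBM, E[X_s^2] = x_0^2 * exp((2 mu + sigma^2) s). Integrating:
  E[<X>_t] = (1/3)^2 * 2^2 * (exp((2*(3/4) + (1/3)^2) t) - 1) / (2*(3/4) + (1/3)^2)
           = (1/3)^2 * 2^2 * (exp((29/18) t) - 1) / (29/18) = 8*exp(29*t/18)/29 - 8/29.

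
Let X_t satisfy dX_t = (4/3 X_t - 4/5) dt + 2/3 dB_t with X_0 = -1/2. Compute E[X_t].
E[X_t] = 3/5 - 11*exp(4*t/3)/10

Taking expectations and using E[dB_t] = 0, the mean m(t) = E[X_t] satisfies the ODE m'(t) = a m(t) + b with m(0) = x_0. With a = 4/3, b = -4/5, x_0 = -1/2, the solution is
  m(t) = x_0 * exp(a t) + (b/a) * (exp(a t) - 1)
       = (-1/2) * exp((4/3) t) + ((-4/5)/(4/3)) * (exp((4/3) t) - 1)
       = 3/5 - 11*exp(4*t/3)/10.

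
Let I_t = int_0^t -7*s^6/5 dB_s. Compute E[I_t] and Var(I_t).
E[I_t] = 0; Var(I_t) = 49*t^13/325

The Itô integral of a deterministic integrand f(s) has mean 0 because each increment f(s) * (B_{s+ds} - B_s) has mean 0. By the Itô isometry:
  Var( int_0^t f(s) dB_s ) = E[ (int_0^t f(s) dB_s)^2 ] = int_0^t f(s)^2 ds.
Here f(s) = -7*s^6/5, so f(s)^2 = 49*s^12/25. Integrate:
  int_0^t (49*s^12/25) ds = 49*t^13/325.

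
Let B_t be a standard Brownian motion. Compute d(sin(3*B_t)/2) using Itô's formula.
d(sin(3*B_t)/2) = (-9*sin(3*B_t)/4) dt + (3*cos(3*B_t)/2) dB_t

Itô's formula for f(B_t) gives d f(B_t) = f'(B_t) dB_t + (1/2) f''(B_t) dt. Compute derivatives of f(x) = sin(3*x)/2:
  f'(x)  = 3*cos(3*x)/2
  f''(x) = -9*sin(3*x)/2
Substitute x = B_t and multiply the f'' term by 1/2:
  drift     = (1/2) * (-9*sin(3*x)/2) evaluated at B_t = -9*sin(3*B_t)/4
  diffusion = (3*cos(3*x)/2) evaluated at B_t = 3*cos(3*B_t)/2
Therefore d(sin(3*B_t)/2) = (-9*sin(3*B_t)/4) dt + (3*cos(3*B_t)/2) dB_t.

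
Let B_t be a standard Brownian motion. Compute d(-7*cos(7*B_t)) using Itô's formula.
d(-7*cos(7*B_t)) = (343*cos(7*B_t)/2) dt + (49*sin(7*B_t)) dB_t

Itô's formula for f(B_t) gives d f(B_t) = f'(B_t) dB_t + (1/2) f''(B_t) dt. Compute derivatives of f(x) = -7*cos(7*x):
  f'(x)  = 49*sin(7*x)
  f''(x) = 343*cos(7*x)
Substitute x = B_t and multiply the f'' term by 1/2:
  drift     = (1/2) * (343*cos(7*x)) evaluated at B_t = 343*cos(7*B_t)/2
  diffusion = (49*sin(7*x)) evaluated at B_t = 49*sin(7*B_t)
Therefore d(-7*cos(7*B_t)) = (343*cos(7*B_t)/2) dt + (49*sin(7*B_t)) dB_t.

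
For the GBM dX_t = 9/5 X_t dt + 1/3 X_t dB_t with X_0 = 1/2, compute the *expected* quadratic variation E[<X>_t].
E[<X>_t] = 5*exp(167*t/45)/668 - 5/668

<X>_t = int_0^t ((1/3) * X_s)^2 ds. Taking expectation inside the integral: E[<X>_t] = (1/3)^2 * int_0^t E[X_s^2] ds. For GBM, E[X_s^2] = x_0^2 * exp((2 mu + sigma^2) s). Integrating:
  E[<X>_t] = (1/3)^2 * (1/2)^2 * (exp((2*(9/5) + (1/3)^2) t) - 1) / (2*(9/5) + (1/3)^2)
           = (1/3)^2 * (1/2)^2 * (exp((167/45) t) - 1) / (167/45) = 5*exp(167*t/45)/668 - 5/668.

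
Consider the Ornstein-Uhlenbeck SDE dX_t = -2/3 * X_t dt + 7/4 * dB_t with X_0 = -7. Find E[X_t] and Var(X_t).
E[X_t] = -7*exp(-2*t/3); Var(X_t) = 147/64 - 147*exp(-4*t/3)/64

The OU SDE dX = -theta X dt + sigma dB admits the integrating factor exp(theta t): d(exp(theta t) X_t) = sigma exp(theta t) dB_t. Integrating from 0 to t:
  X_t = x_0 * exp(-theta t) + sigma * int_0^t exp(-theta (t-s)) dB_s.
The Itô integral has mean 0 and (by the Itô isometry) variance sigma^2 * int_0^t exp(-2 theta (t - s)) ds = sigma^2 * (1 - exp(-2 theta t)) / (2 theta).
With theta = 2/3, sigma = 7/4, x_0 = -7:
  E[X_t] = -7 * exp(-2/3 t) = -7*exp(-2*t/3)
  Var(X_t) = (7/4)^2 * (1 - exp(-2*2/3 t)) / (2 * 2/3) = 147/64 - 147*exp(-4*t/3)/64.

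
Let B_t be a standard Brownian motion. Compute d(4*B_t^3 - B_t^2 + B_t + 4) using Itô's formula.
d(4*B_t^3 - B_t^2 + B_t + 4) = (12*B_t - 1) dt + (12*B_t^2 - 2*B_t + 1) dB_t

Itô's formula for f(B_t) gives d f(B_t) = f'(B_t) dB_t + (1/2) f''(B_t) dt. Compute derivatives of f(x) = 4*x^3 - x^2 + x + 4:
  f'(x)  = 12*x^2 - 2*x + 1
  f''(x) = 24*x - 2
Substitute x = B_t and multiply the f'' term by 1/2:
  drift     = (1/2) * (24*x - 2) evaluated at B_t = 12*B_t - 1
  diffusion = (12*x^2 - 2*x + 1) evaluated at B_t = 12*B_t^2 - 2*B_t + 1
Therefore d(4*B_t^3 - B_t^2 + B_t + 4) = (12*B_t - 1) dt + (12*B_t^2 - 2*B_t + 1) dB_t.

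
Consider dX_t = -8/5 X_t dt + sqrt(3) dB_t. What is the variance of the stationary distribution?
lim Var(X_t) = 15/16

The OU SDE dX = -theta X dt + sigma dB admits the integrating factor exp(theta t): d(exp(theta t) X_t) = sigma exp(theta t) dB_t. Integrating from 0 to t gives X_t = x_0 * exp(-theta t) + sigma * int_0^t exp(-theta (t-s)) dB_s for any initial x_0. The Itô integral has variance (by the Itô isometry) sigma^2 * int_0^t exp(-2 theta (t - s)) ds = sigma^2 * (1 - exp(-2 theta t)) / (2 theta), independent of x_0.
With theta = 8/5, sigma = sqrt(3):
  Var(X_t) = (sqrt(3))^2 * (1 - exp(-2*8/5 t)) / (2 * 8/5) = 15/16 - 15*exp(-16*t/5)/16.
As t -> infinity, exp(-2*8/5 t) -> 0, so the stationary variance is sigma^2 / (2 theta) = 15/16.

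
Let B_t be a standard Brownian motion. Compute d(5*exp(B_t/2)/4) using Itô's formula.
d(5*exp(B_t/2)/4) = (5*exp(B_t/2)/32) dt + (5*exp(B_t/2)/8) dB_t

Itô's formula for f(B_t) gives d f(B_t) = f'(B_t) dB_t + (1/2) f''(B_t) dt. Compute derivatives of f(x) = 5*exp(x/2)/4:
  f'(x)  = 5*exp(x/2)/8
  f''(x) = 5*exp(x/2)/16
Substitute x = B_t and multiply the f'' term by 1/2:
  drift     = (1/2) * (5*exp(x/2)/16) evaluated at B_t = 5*exp(B_t/2)/32
  diffusion = (5*exp(x/2)/8) evaluated at B_t = 5*exp(B_t/2)/8
Therefore d(5*exp(B_t/2)/4) = (5*exp(B_t/2)/32) dt + (5*exp(B_t/2)/8) dB_t.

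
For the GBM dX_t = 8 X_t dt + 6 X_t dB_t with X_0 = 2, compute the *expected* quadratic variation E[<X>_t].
E[<X>_t] = 36*exp(52*t)/13 - 36/13

<X>_t = int_0^t (6 * X_s)^2 ds. Taking expectation inside the integral: E[<X>_t] = 6^2 * int_0^t E[X_s^2] ds. For GBM, E[X_s^2] = x_0^2 * exp((2 mu + sigma^2) s). Integrating:
  E[<X>_t] = 6^2 * 2^2 * (exp((2*8 + 6^2) t) - 1) / (2*8 + 6^2)
           = 6^2 * 2^2 * (exp(52 t) - 1) / 52 = 36*exp(52*t)/13 - 36/13.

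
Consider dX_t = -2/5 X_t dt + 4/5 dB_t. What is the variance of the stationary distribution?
lim Var(X_t) = 4/5

The OU SDE dX = -theta X dt + sigma dB admits the integrating factor exp(theta t): d(exp(theta t) X_t) = sigma exp(theta t) dB_t. Integrating from 0 to t gives X_t = x_0 * exp(-theta t) + sigma * int_0^t exp(-theta (t-s)) dB_s for any initial x_0. The Itô integral has variance (by the Itô isometry) sigma^2 * int_0^t exp(-2 theta (t - s)) ds = sigma^2 * (1 - exp(-2 theta t)) / (2 theta), independent of x_0.
With theta = 2/5, sigma = 4/5:
  Var(X_t) = (4/5)^2 * (1 - exp(-2*2/5 t)) / (2 * 2/5) = 4/5 - 4*exp(-4*t/5)/5.
As t -> infinity, exp(-2*2/5 t) -> 0, so the stationary variance is sigma^2 / (2 theta) = 4/5.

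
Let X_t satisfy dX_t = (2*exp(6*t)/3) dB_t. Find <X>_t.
<X>_t = exp(12*t)/27 - 1/27

For an Itô process dX_t = a(t) dt + b(t) dB_t, the quadratic variation is <X>_t = int_0^t b(s)^2 ds (the drift term does not contribute). Here b(s) = 2*exp(6*s)/3, so
  b(s)^2 = 4*exp(12*s)/9.
Integrating from 0 to t:
  <X>_t = int_0^t (4*exp(12*s)/9) ds = exp(12*t)/27 - 1/27.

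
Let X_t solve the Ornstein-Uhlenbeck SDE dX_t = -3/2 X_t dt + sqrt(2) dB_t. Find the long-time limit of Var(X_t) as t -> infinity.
lim Var(X_t) = 2/3

The OU SDE dX = -theta X dt + sigma dB admits the integrating factor exp(theta t): d(exp(theta t) X_t) = sigma exp(theta t) dB_t. Integrating from 0 to t gives X_t = x_0 * exp(-theta t) + sigma * int_0^t exp(-theta (t-s)) dB_s for any initial x_0. The Itô integral has variance (by the Itô isometry) sigma^2 * int_0^t exp(-2 theta (t - s)) ds = sigma^2 * (1 - exp(-2 theta t)) / (2 theta), independent of x_0.
With theta = 3/2, sigma = sqrt(2):
  Var(X_t) = (sqrt(2))^2 * (1 - exp(-2*3/2 t)) / (2 * 3/2) = 2/3 - 2*exp(-3*t)/3.
As t -> infinity, exp(-2*3/2 t) -> 0, so the stationary variance is sigma^2 / (2 theta) = 2/3.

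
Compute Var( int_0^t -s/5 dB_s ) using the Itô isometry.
Var = t^3/75

The Itô integral of a deterministic integrand f(s) has mean 0 because each increment f(s) * (B_{s+ds} - B_s) has mean 0. By the Itô isometry:
  Var( int_0^t f(s) dB_s ) = E[ (int_0^t f(s) dB_s)^2 ] = int_0^t f(s)^2 ds.
Here f(s) = -s/5, so f(s)^2 = s^2/25. Integrate:
  int_0^t (s^2/25) ds = t^3/75.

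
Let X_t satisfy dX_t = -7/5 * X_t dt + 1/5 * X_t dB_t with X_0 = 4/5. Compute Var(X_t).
Var(X_t) = (16*exp(t/25) - 16)*exp(-14*t/5)/25

For GBM dX = mu X dt + sigma X dB with X_0 = x_0, apply Itô to Y = log X: dY = (mu - sigma^2/2) dt + sigma dB, so Y_t = log(x_0) + (mu - sigma^2/2) t + sigma B_t and hence X_t = x_0 * exp((mu - sigma^2/2) t + sigma B_t).
With mu = -7/5, sigma = 1/5, x_0 = 4/5, this gives:
  X_t = 4/5 * exp((-71/50) * t + (1/5) * B_t).
Since sigma*B_t ~ Normal(0, sigma^2 t), E[exp(sigma*B_t)] = exp(sigma^2 t / 2); so E[X_t] = x_0 * exp((mu - sigma^2/2) t) * exp(sigma^2 t / 2) = x_0 * exp(mu t) = 4*exp(-7*t/5)/5.
Var(X_t) = E[X_t^2] - (E[X_t])^2 = x_0^2 * exp(2 mu t) * (exp(sigma^2 t) - 1) = (16*exp(t/25) - 16)*exp(-14*t/5)/25.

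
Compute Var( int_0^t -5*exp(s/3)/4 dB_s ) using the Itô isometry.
Var = 75*exp(2*t/3)/32 - 75/32

The Itô integral of a deterministic integrand f(s) has mean 0 because each increment f(s) * (B_{s+ds} - B_s) has mean 0. By the Itô isometry:
  Var( int_0^t f(s) dB_s ) = E[ (int_0^t f(s) dB_s)^2 ] = int_0^t f(s)^2 ds.
Here f(s) = -5*exp(s/3)/4, so f(s)^2 = 25*exp(2*s/3)/16. Integrate:
  int_0^t (25*exp(2*s/3)/16) ds = 75*exp(2*t/3)/32 - 75/32.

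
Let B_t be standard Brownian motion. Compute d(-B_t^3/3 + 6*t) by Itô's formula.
d(-B_t^3/3 + 6*t) = (6 - B_t) dt + (-B_t^2) dB_t

Itô's formula for f(t, x): d f(t, B_t) = (f_t + (1/2) f_xx) dt + f_x dB_t. Compute partials of f(t, x) = 6*t - x^3/3:
  f_t(t,x)  = 6
  f_x(t,x)  = -x^2
  f_xx(t,x) = -2*x
Assemble drift = f_t + (1/2) f_xx = 6 - x and diffusion = f_x = -x^2. Substituting x = B_t:
  d(-B_t^3/3 + 6*t) = (6 - B_t) dt + (-B_t^2) dB_t.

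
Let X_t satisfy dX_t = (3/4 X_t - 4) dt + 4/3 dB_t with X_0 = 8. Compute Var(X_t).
Var(X_t) = 32*exp(3*t/2)/27 - 32/27

The variance V(t) = Var(X_t) satisfies V'(t) = 2 a V(t) + c^2 with V(0) = 0 (drift coefficient is linear in X, diffusion is constant). With a = 3/4, c = 4/3, the solution is
  V(t) = (c^2 / (2 a)) * (exp(2 a t) - 1)
       = ((4/3)^2 / (2*(3/4))) * (exp((3/2) t) - 1)
       = 32*exp(3*t/2)/27 - 32/27.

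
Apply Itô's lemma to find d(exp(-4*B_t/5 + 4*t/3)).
d(exp(-4*B_t/5 + 4*t/3)) = (124*exp(-4*B_t/5 + 4*t/3)/75) dt + (-4*exp(-4*B_t/5 + 4*t/3)/5) dB_t

Itô's formula for f(t, x): d f(t, B_t) = (f_t + (1/2) f_xx) dt + f_x dB_t. Compute partials of f(t, x) = exp(4*t/3 - 4*x/5):
  f_t(t,x)  = 4*exp(4*t/3 - 4*x/5)/3
  f_x(t,x)  = -4*exp(4*t/3 - 4*x/5)/5
  f_xx(t,x) = 16*exp(4*t/3 - 4*x/5)/25
Assemble drift = f_t + (1/2) f_xx = 124*exp(4*t/3 - 4*x/5)/75 and diffusion = f_x = -4*exp(4*t/3 - 4*x/5)/5. Substituting x = B_t:
  d(exp(-4*B_t/5 + 4*t/3)) = (124*exp(-4*B_t/5 + 4*t/3)/75) dt + (-4*exp(-4*B_t/5 + 4*t/3)/5) dB_t.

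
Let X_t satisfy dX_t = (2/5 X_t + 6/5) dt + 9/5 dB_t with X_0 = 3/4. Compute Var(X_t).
Var(X_t) = 81*exp(4*t/5)/20 - 81/20

The variance V(t) = Var(X_t) satisfies V'(t) = 2 a V(t) + c^2 with V(0) = 0 (drift coefficient is linear in X, diffusion is constant). With a = 2/5, c = 9/5, the solution is
  V(t) = (c^2 / (2 a)) * (exp(2 a t) - 1)
       = ((9/5)^2 / (2*(2/5))) * (exp((4/5) t) - 1)
       = 81*exp(4*t/5)/20 - 81/20.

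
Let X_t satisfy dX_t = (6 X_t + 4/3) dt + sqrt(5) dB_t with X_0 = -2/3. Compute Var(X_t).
Var(X_t) = 5*exp(12*t)/12 - 5/12

The variance V(t) = Var(X_t) satisfies V'(t) = 2 a V(t) + c^2 with V(0) = 0 (drift coefficient is linear in X, diffusion is constant). With a = 6, c = sqrt(5), the solution is
  V(t) = (c^2 / (2 a)) * (exp(2 a t) - 1)
       = (sqrt(5)^2 / (2*6)) * (exp(12 t) - 1)
       = 5*exp(12*t)/12 - 5/12.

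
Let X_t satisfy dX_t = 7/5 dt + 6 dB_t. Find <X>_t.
<X>_t = 36*t

For an Itô process dX_t = a(t) dt + b(t) dB_t, the quadratic variation is <X>_t = int_0^t b(s)^2 ds (the drift term does not contribute). Here b(s) = 6, so
  b(s)^2 = 36.
Integrating from 0 to t:
  <X>_t = int_0^t (36) ds = 36*t.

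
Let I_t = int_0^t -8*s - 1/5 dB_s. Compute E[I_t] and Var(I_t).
E[I_t] = 0; Var(I_t) = t*(1600*t^2 + 120*t + 3)/75

The Itô integral of a deterministic integrand f(s) has mean 0 because each increment f(s) * (B_{s+ds} - B_s) has mean 0. By the Itô isometry:
  Var( int_0^t f(s) dB_s ) = E[ (int_0^t f(s) dB_s)^2 ] = int_0^t f(s)^2 ds.
Here f(s) = -8*s - 1/5, so f(s)^2 = (40*s + 1)^2/25. Integrate:
  int_0^t ((40*s + 1)^2/25) ds = t*(1600*t^2 + 120*t + 3)/75.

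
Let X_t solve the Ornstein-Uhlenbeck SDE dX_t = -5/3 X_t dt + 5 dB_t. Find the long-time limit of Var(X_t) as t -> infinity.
lim Var(X_t) = 15/2

The OU SDE dX = -theta X dt + sigma dB admits the integrating factor exp(theta t): d(exp(theta t) X_t) = sigma exp(theta t) dB_t. Integrating from 0 to t gives X_t = x_0 * exp(-theta t) + sigma * int_0^t exp(-theta (t-s)) dB_s for any initial x_0. The Itô integral has variance (by the Itô isometry) sigma^2 * int_0^t exp(-2 theta (t - s)) ds = sigma^2 * (1 - exp(-2 theta t)) / (2 theta), independent of x_0.
With theta = 5/3, sigma = 5:
  Var(X_t) = (5)^2 * (1 - exp(-2*5/3 t)) / (2 * 5/3) = 15/2 - 15*exp(-10*t/3)/2.
As t -> infinity, exp(-2*5/3 t) -> 0, so the stationary variance is sigma^2 / (2 theta) = 15/2.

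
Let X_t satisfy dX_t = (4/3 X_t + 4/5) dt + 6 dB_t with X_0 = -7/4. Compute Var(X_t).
Var(X_t) = 27*exp(8*t/3)/2 - 27/2

The variance V(t) = Var(X_t) satisfies V'(t) = 2 a V(t) + c^2 with V(0) = 0 (drift coefficient is linear in X, diffusion is constant). With a = 4/3, c = 6, the solution is
  V(t) = (c^2 / (2 a)) * (exp(2 a t) - 1)
       = (6^2 / (2*(4/3))) * (exp((8/3) t) - 1)
       = 27*exp(8*t/3)/2 - 27/2.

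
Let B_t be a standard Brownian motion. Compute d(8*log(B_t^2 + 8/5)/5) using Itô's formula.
d(8*log(B_t^2 + 8/5)/5) = (8*(8 - 5*B_t^2)/(5*B_t^2 + 8)^2) dt + (16*B_t/(5*B_t^2 + 8)) dB_t

Itô's formula for f(B_t) gives d f(B_t) = f'(B_t) dB_t + (1/2) f''(B_t) dt. Compute derivatives of f(x) = 8*log(x^2 + 8/5)/5:
  f'(x)  = 16*x/(5*x^2 + 8)
  f''(x) = 16*(8 - 5*x^2)/(5*x^2 + 8)^2
Substitute x = B_t and multiply the f'' term by 1/2:
  drift     = (1/2) * (16*(8 - 5*x^2)/(5*x^2 + 8)^2) evaluated at B_t = 8*(8 - 5*B_t^2)/(5*B_t^2 + 8)^2
  diffusion = (16*x/(5*x^2 + 8)) evaluated at B_t = 16*B_t/(5*B_t^2 + 8)
Therefore d(8*log(B_t^2 + 8/5)/5) = (8*(8 - 5*B_t^2)/(5*B_t^2 + 8)^2) dt + (16*B_t/(5*B_t^2 + 8)) dB_t.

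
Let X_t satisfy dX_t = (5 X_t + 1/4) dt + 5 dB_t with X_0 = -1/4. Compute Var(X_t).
Var(X_t) = 5*exp(10*t)/2 - 5/2

The variance V(t) = Var(X_t) satisfies V'(t) = 2 a V(t) + c^2 with V(0) = 0 (drift coefficient is linear in X, diffusion is constant). With a = 5, c = 5, the solution is
  V(t) = (c^2 / (2 a)) * (exp(2 a t) - 1)
       = (5^2 / (2*5)) * (exp(10 t) - 1)
       = 5*exp(10*t)/2 - 5/2.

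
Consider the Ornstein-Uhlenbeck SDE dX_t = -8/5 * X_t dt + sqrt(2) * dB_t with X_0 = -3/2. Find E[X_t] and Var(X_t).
E[X_t] = -3*exp(-8*t/5)/2; Var(X_t) = 5/8 - 5*exp(-16*t/5)/8

The OU SDE dX = -theta X dt + sigma dB admits the integrating factor exp(theta t): d(exp(theta t) X_t) = sigma exp(theta t) dB_t. Integrating from 0 to t:
  X_t = x_0 * exp(-theta t) + sigma * int_0^t exp(-theta (t-s)) dB_s.
The Itô integral has mean 0 and (by the Itô isometry) variance sigma^2 * int_0^t exp(-2 theta (t - s)) ds = sigma^2 * (1 - exp(-2 theta t)) / (2 theta).
With theta = 8/5, sigma = sqrt(2), x_0 = -3/2:
  E[X_t] = -3/2 * exp(-8/5 t) = -3*exp(-8*t/5)/2
  Var(X_t) = (sqrt(2))^2 * (1 - exp(-2*8/5 t)) / (2 * 8/5) = 5/8 - 5*exp(-16*t/5)/8.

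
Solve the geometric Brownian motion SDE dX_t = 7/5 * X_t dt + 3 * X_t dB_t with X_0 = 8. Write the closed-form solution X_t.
X_t = 8 * exp((-31/10) * t + (3) * B_t)

For GBM dX = mu X dt + sigma X dB with X_0 = x_0, apply Itô to Y = log X: dY = (mu - sigma^2/2) dt + sigma dB, so Y_t = log(x_0) + (mu - sigma^2/2) t + sigma B_t and hence X_t = x_0 * exp((mu - sigma^2/2) t + sigma B_t).
With mu = 7/5, sigma = 3, x_0 = 8, this gives:
  X_t = 8 * exp((-31/10) * t + (3) * B_t).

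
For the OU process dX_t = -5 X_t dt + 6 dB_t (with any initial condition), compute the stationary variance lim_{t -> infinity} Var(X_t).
lim Var(X_t) = 18/5

The OU SDE dX = -theta X dt + sigma dB admits the integrating factor exp(theta t): d(exp(theta t) X_t) = sigma exp(theta t) dB_t. Integrating from 0 to t gives X_t = x_0 * exp(-theta t) + sigma * int_0^t exp(-theta (t-s)) dB_s for any initial x_0. The Itô integral has variance (by the Itô isometry) sigma^2 * int_0^t exp(-2 theta (t - s)) ds = sigma^2 * (1 - exp(-2 theta t)) / (2 theta), independent of x_0.
With theta = 5, sigma = 6:
  Var(X_t) = (6)^2 * (1 - exp(-2*5 t)) / (2 * 5) = 18/5 - 18*exp(-10*t)/5.
As t -> infinity, exp(-2*5 t) -> 0, so the stationary variance is sigma^2 / (2 theta) = 18/5.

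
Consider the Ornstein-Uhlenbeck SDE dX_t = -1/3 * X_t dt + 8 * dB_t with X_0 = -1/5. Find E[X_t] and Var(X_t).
E[X_t] = -exp(-t/3)/5; Var(X_t) = 96 - 96*exp(-2*t/3)

The OU SDE dX = -theta X dt + sigma dB admits the integrating factor exp(theta t): d(exp(theta t) X_t) = sigma exp(theta t) dB_t. Integrating from 0 to t:
  X_t = x_0 * exp(-theta t) + sigma * int_0^t exp(-theta (t-s)) dB_s.
The Itô integral has mean 0 and (by the Itô isometry) variance sigma^2 * int_0^t exp(-2 theta (t - s)) ds = sigma^2 * (1 - exp(-2 theta t)) / (2 theta).
With theta = 1/3, sigma = 8, x_0 = -1/5:
  E[X_t] = -1/5 * exp(-1/3 t) = -exp(-t/3)/5
  Var(X_t) = (8)^2 * (1 - exp(-2*1/3 t)) / (2 * 1/3) = 96 - 96*exp(-2*t/3).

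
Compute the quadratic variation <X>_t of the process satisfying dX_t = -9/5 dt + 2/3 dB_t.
<X>_t = 4*t/9

For an Itô process dX_t = a(t) dt + b(t) dB_t, the quadratic variation is <X>_t = int_0^t b(s)^2 ds (the drift term does not contribute). Here b(s) = 2/3, so
  b(s)^2 = 4/9.
Integrating from 0 to t:
  <X>_t = int_0^t (4/9) ds = 4*t/9.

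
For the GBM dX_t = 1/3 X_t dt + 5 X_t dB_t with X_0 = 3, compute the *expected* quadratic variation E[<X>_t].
E[<X>_t] = 675*exp(77*t/3)/77 - 675/77

<X>_t = int_0^t (5 * X_s)^2 ds. Taking expectation inside the integral: E[<X>_t] = 5^2 * int_0^t E[X_s^2] ds. For GBM, E[X_s^2] = x_0^2 * exp((2 mu + sigma^2) s). Integrating:
  E[<X>_t] = 5^2 * 3^2 * (exp((2*(1/3) + 5^2) t) - 1) / (2*(1/3) + 5^2)
           = 5^2 * 3^2 * (exp((77/3) t) - 1) / (77/3) = 675*exp(77*t/3)/77 - 675/77.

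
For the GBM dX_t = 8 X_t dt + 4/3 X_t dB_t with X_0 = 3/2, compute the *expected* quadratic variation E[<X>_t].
E[<X>_t] = 9*exp(160*t/9)/40 - 9/40

<X>_t = int_0^t ((4/3) * X_s)^2 ds. Taking expectation inside the integral: E[<X>_t] = (4/3)^2 * int_0^t E[X_s^2] ds. For GBM, E[X_s^2] = x_0^2 * exp((2 mu + sigma^2) s). Integrating:
  E[<X>_t] = (4/3)^2 * (3/2)^2 * (exp((2*8 + (4/3)^2) t) - 1) / (2*8 + (4/3)^2)
           = (4/3)^2 * (3/2)^2 * (exp((160/9) t) - 1) / (160/9) = 9*exp(160*t/9)/40 - 9/40.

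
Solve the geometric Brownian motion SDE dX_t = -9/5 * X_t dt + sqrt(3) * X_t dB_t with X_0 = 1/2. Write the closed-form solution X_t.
X_t = 1/2 * exp((-33/10) * t + (sqrt(3)) * B_t)

For GBM dX = mu X dt + sigma X dB with X_0 = x_0, apply Itô to Y = log X: dY = (mu - sigma^2/2) dt + sigma dB, so Y_t = log(x_0) + (mu - sigma^2/2) t + sigma B_t and hence X_t = x_0 * exp((mu - sigma^2/2) t + sigma B_t).
With mu = -9/5, sigma = sqrt(3), x_0 = 1/2, this gives:
  X_t = 1/2 * exp((-33/10) * t + (sqrt(3)) * B_t).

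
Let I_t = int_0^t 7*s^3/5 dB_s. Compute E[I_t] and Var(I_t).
E[I_t] = 0; Var(I_t) = 7*t^7/25

The Itô integral of a deterministic integrand f(s) has mean 0 because each increment f(s) * (B_{s+ds} - B_s) has mean 0. By the Itô isometry:
  Var( int_0^t f(s) dB_s ) = E[ (int_0^t f(s) dB_s)^2 ] = int_0^t f(s)^2 ds.
Here f(s) = 7*s^3/5, so f(s)^2 = 49*s^6/25. Integrate:
  int_0^t (49*s^6/25) ds = 7*t^7/25.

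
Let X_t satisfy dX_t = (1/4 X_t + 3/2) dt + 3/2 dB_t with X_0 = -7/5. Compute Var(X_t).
Var(X_t) = 9*exp(t/2)/2 - 9/2

The variance V(t) = Var(X_t) satisfies V'(t) = 2 a V(t) + c^2 with V(0) = 0 (drift coefficient is linear in X, diffusion is constant). With a = 1/4, c = 3/2, the solution is
  V(t) = (c^2 / (2 a)) * (exp(2 a t) - 1)
       = ((3/2)^2 / (2*(1/4))) * (exp((1/2) t) - 1)
       = 9*exp(t/2)/2 - 9/2.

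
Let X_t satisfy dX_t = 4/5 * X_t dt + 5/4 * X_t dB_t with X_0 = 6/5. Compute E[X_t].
E[X_t] = 6*exp(4*t/5)/5

For GBM dX = mu X dt + sigma X dB with X_0 = x_0, apply Itô to Y = log X: dY = (mu - sigma^2/2) dt + sigma dB, so Y_t = log(x_0) + (mu - sigma^2/2) t + sigma B_t and hence X_t = x_0 * exp((mu - sigma^2/2) t + sigma B_t).
With mu = 4/5, sigma = 5/4, x_0 = 6/5, this gives:
  X_t = 6/5 * exp((3/160) * t + (5/4) * B_t).
Since sigma*B_t ~ Normal(0, sigma^2 t), E[exp(sigma*B_t)] = exp(sigma^2 t / 2); so E[X_t] = x_0 * exp((mu - sigma^2/2) t) * exp(sigma^2 t / 2) = x_0 * exp(mu t) = 6*exp(4*t/5)/5.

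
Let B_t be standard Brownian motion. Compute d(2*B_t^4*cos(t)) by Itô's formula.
d(2*B_t^4*cos(t)) = (2*B_t^2*(-B_t^2*sin(t) + 6*cos(t))) dt + (8*B_t^3*cos(t)) dB_t

Itô's formula for f(t, x): d f(t, B_t) = (f_t + (1/2) f_xx) dt + f_x dB_t. Compute partials of f(t, x) = 2*x^4*cos(t):
  f_t(t,x)  = -2*x^4*sin(t)
  f_x(t,x)  = 8*x^3*cos(t)
  f_xx(t,x) = 24*x^2*cos(t)
Assemble drift = f_t + (1/2) f_xx = 2*x^2*(-x^2*sin(t) + 6*cos(t)) and diffusion = f_x = 8*x^3*cos(t). Substituting x = B_t:
  d(2*B_t^4*cos(t)) = (2*B_t^2*(-B_t^2*sin(t) + 6*cos(t))) dt + (8*B_t^3*cos(t)) dB_t.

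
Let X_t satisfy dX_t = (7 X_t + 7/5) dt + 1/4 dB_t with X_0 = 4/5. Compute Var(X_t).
Var(X_t) = exp(14*t)/224 - 1/224

The variance V(t) = Var(X_t) satisfies V'(t) = 2 a V(t) + c^2 with V(0) = 0 (drift coefficient is linear in X, diffusion is constant). With a = 7, c = 1/4, the solution is
  V(t) = (c^2 / (2 a)) * (exp(2 a t) - 1)
       = ((1/4)^2 / (2*7)) * (exp(14 t) - 1)
       = exp(14*t)/224 - 1/224.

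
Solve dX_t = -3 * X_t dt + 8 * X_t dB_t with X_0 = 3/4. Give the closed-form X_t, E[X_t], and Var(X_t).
X_t = 3/4 * exp((-35) t + (8) B_t); E[X_t] = 3*exp(-3*t)/4; Var(X_t) = (9*exp(64*t) - 9)*exp(-6*t)/16

For GBM dX = mu X dt + sigma X dB with X_0 = x_0, apply Itô to Y = log X: dY = (mu - sigma^2/2) dt + sigma dB, so Y_t = log(x_0) + (mu - sigma^2/2) t + sigma B_t and hence X_t = x_0 * exp((mu - sigma^2/2) t + sigma B_t).
With mu = -3, sigma = 8, x_0 = 3/4, this gives:
  X_t = 3/4 * exp((-35) * t + (8) * B_t).
Since sigma*B_t ~ Normal(0, sigma^2 t), E[exp(sigma*B_t)] = exp(sigma^2 t / 2); so E[X_t] = x_0 * exp((mu - sigma^2/2) t) * exp(sigma^2 t / 2) = x_0 * exp(mu t) = 3*exp(-3*t)/4.
Var(X_t) = E[X_t^2] - (E[X_t])^2 = x_0^2 * exp(2 mu t) * (exp(sigma^2 t) - 1) = (9*exp(64*t) - 9)*exp(-6*t)/16.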